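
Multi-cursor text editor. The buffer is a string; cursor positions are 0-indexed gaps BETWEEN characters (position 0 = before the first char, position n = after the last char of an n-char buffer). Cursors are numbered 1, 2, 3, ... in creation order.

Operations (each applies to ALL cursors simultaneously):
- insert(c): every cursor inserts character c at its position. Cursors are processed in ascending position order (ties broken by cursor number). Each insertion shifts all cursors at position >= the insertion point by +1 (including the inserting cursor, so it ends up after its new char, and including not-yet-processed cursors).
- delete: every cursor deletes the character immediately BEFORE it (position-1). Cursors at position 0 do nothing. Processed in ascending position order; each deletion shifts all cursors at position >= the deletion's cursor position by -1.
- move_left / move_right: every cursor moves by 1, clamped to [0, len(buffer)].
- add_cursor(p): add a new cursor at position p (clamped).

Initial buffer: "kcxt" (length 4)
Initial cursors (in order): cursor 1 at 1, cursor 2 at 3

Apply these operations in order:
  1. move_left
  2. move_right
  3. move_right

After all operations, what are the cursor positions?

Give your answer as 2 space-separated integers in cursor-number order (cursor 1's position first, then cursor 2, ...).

After op 1 (move_left): buffer="kcxt" (len 4), cursors c1@0 c2@2, authorship ....
After op 2 (move_right): buffer="kcxt" (len 4), cursors c1@1 c2@3, authorship ....
After op 3 (move_right): buffer="kcxt" (len 4), cursors c1@2 c2@4, authorship ....

Answer: 2 4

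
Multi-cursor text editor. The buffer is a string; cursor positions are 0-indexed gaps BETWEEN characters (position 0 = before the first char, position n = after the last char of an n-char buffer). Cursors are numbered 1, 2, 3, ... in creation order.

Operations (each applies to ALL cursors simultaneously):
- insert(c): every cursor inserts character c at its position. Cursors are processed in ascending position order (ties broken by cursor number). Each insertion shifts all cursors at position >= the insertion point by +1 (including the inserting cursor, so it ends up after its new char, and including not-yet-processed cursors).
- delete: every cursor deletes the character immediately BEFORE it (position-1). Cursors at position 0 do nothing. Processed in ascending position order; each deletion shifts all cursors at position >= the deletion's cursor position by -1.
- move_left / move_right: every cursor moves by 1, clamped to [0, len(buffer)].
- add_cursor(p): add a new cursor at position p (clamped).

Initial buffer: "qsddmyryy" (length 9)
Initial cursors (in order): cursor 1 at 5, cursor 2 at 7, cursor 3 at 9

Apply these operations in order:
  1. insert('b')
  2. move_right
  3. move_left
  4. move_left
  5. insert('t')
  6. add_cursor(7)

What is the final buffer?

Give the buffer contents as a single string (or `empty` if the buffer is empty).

After op 1 (insert('b')): buffer="qsddmbyrbyyb" (len 12), cursors c1@6 c2@9 c3@12, authorship .....1..2..3
After op 2 (move_right): buffer="qsddmbyrbyyb" (len 12), cursors c1@7 c2@10 c3@12, authorship .....1..2..3
After op 3 (move_left): buffer="qsddmbyrbyyb" (len 12), cursors c1@6 c2@9 c3@11, authorship .....1..2..3
After op 4 (move_left): buffer="qsddmbyrbyyb" (len 12), cursors c1@5 c2@8 c3@10, authorship .....1..2..3
After op 5 (insert('t')): buffer="qsddmtbyrtbytyb" (len 15), cursors c1@6 c2@10 c3@13, authorship .....11..22.3.3
After op 6 (add_cursor(7)): buffer="qsddmtbyrtbytyb" (len 15), cursors c1@6 c4@7 c2@10 c3@13, authorship .....11..22.3.3

Answer: qsddmtbyrtbytyb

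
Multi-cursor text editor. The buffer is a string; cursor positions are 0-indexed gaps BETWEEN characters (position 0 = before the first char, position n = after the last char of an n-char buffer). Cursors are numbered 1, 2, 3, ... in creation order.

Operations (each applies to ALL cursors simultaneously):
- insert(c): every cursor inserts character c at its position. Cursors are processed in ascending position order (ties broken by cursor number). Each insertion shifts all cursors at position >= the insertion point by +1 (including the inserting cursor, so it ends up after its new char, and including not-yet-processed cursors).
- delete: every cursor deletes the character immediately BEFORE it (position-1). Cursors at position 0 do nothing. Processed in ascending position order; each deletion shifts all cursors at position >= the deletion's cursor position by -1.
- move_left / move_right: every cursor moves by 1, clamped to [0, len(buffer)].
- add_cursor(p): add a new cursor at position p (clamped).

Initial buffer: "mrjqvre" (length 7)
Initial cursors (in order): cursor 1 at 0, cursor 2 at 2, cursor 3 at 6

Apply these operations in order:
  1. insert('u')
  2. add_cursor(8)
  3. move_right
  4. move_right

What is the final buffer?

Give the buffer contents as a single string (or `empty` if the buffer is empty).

After op 1 (insert('u')): buffer="umrujqvrue" (len 10), cursors c1@1 c2@4 c3@9, authorship 1..2....3.
After op 2 (add_cursor(8)): buffer="umrujqvrue" (len 10), cursors c1@1 c2@4 c4@8 c3@9, authorship 1..2....3.
After op 3 (move_right): buffer="umrujqvrue" (len 10), cursors c1@2 c2@5 c4@9 c3@10, authorship 1..2....3.
After op 4 (move_right): buffer="umrujqvrue" (len 10), cursors c1@3 c2@6 c3@10 c4@10, authorship 1..2....3.

Answer: umrujqvrue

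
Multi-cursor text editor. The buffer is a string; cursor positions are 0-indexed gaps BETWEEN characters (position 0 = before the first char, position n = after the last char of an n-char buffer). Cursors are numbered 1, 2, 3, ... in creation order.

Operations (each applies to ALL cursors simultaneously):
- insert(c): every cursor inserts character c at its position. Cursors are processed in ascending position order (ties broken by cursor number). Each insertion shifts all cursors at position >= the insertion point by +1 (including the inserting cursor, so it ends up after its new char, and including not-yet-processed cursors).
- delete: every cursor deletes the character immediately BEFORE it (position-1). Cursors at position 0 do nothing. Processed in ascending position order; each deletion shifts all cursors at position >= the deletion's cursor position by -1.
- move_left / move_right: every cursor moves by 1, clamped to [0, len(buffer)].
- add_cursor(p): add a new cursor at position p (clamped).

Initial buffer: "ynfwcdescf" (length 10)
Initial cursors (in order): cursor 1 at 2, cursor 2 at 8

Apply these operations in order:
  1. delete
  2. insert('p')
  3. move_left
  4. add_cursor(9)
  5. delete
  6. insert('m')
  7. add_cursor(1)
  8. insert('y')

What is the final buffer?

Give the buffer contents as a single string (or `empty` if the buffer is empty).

After op 1 (delete): buffer="yfwcdecf" (len 8), cursors c1@1 c2@6, authorship ........
After op 2 (insert('p')): buffer="ypfwcdepcf" (len 10), cursors c1@2 c2@8, authorship .1.....2..
After op 3 (move_left): buffer="ypfwcdepcf" (len 10), cursors c1@1 c2@7, authorship .1.....2..
After op 4 (add_cursor(9)): buffer="ypfwcdepcf" (len 10), cursors c1@1 c2@7 c3@9, authorship .1.....2..
After op 5 (delete): buffer="pfwcdpf" (len 7), cursors c1@0 c2@5 c3@6, authorship 1....2.
After op 6 (insert('m')): buffer="mpfwcdmpmf" (len 10), cursors c1@1 c2@7 c3@9, authorship 11....223.
After op 7 (add_cursor(1)): buffer="mpfwcdmpmf" (len 10), cursors c1@1 c4@1 c2@7 c3@9, authorship 11....223.
After op 8 (insert('y')): buffer="myypfwcdmypmyf" (len 14), cursors c1@3 c4@3 c2@10 c3@13, authorship 1141....22233.

Answer: myypfwcdmypmyf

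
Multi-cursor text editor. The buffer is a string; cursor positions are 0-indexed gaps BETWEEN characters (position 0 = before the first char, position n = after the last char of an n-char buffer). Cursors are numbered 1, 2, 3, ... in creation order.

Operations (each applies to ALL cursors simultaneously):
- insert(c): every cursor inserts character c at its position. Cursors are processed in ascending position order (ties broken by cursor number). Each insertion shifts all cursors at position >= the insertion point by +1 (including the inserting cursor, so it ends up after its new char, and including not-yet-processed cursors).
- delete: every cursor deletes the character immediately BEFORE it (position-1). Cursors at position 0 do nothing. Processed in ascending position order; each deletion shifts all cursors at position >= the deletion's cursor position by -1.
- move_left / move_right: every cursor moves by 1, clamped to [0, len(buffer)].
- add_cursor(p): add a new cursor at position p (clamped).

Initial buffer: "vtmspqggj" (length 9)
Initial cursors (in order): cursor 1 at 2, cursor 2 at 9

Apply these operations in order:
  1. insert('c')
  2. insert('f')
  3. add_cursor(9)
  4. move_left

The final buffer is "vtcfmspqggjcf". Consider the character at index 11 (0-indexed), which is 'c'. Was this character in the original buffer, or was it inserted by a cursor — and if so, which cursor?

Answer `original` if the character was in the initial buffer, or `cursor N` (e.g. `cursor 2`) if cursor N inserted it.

After op 1 (insert('c')): buffer="vtcmspqggjc" (len 11), cursors c1@3 c2@11, authorship ..1.......2
After op 2 (insert('f')): buffer="vtcfmspqggjcf" (len 13), cursors c1@4 c2@13, authorship ..11.......22
After op 3 (add_cursor(9)): buffer="vtcfmspqggjcf" (len 13), cursors c1@4 c3@9 c2@13, authorship ..11.......22
After op 4 (move_left): buffer="vtcfmspqggjcf" (len 13), cursors c1@3 c3@8 c2@12, authorship ..11.......22
Authorship (.=original, N=cursor N): . . 1 1 . . . . . . . 2 2
Index 11: author = 2

Answer: cursor 2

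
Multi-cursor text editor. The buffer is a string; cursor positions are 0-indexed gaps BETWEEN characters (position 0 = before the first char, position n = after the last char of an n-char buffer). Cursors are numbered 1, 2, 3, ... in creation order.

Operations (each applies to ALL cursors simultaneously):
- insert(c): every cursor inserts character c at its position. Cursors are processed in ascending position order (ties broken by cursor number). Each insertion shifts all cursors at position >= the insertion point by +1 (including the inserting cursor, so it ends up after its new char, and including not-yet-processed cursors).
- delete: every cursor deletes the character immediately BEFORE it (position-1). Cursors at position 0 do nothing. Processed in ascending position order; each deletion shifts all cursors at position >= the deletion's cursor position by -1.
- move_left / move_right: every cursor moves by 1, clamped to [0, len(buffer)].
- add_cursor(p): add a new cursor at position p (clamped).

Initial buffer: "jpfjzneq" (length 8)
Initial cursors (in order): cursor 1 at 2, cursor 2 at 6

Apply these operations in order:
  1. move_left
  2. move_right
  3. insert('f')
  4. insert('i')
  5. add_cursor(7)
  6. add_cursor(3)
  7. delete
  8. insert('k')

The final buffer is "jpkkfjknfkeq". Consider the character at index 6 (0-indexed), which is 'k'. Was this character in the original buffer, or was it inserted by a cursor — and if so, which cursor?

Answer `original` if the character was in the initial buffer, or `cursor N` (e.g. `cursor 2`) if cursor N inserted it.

After op 1 (move_left): buffer="jpfjzneq" (len 8), cursors c1@1 c2@5, authorship ........
After op 2 (move_right): buffer="jpfjzneq" (len 8), cursors c1@2 c2@6, authorship ........
After op 3 (insert('f')): buffer="jpffjznfeq" (len 10), cursors c1@3 c2@8, authorship ..1....2..
After op 4 (insert('i')): buffer="jpfifjznfieq" (len 12), cursors c1@4 c2@10, authorship ..11....22..
After op 5 (add_cursor(7)): buffer="jpfifjznfieq" (len 12), cursors c1@4 c3@7 c2@10, authorship ..11....22..
After op 6 (add_cursor(3)): buffer="jpfifjznfieq" (len 12), cursors c4@3 c1@4 c3@7 c2@10, authorship ..11....22..
After op 7 (delete): buffer="jpfjnfeq" (len 8), cursors c1@2 c4@2 c3@4 c2@6, authorship .....2..
After op 8 (insert('k')): buffer="jpkkfjknfkeq" (len 12), cursors c1@4 c4@4 c3@7 c2@10, authorship ..14..3.22..
Authorship (.=original, N=cursor N): . . 1 4 . . 3 . 2 2 . .
Index 6: author = 3

Answer: cursor 3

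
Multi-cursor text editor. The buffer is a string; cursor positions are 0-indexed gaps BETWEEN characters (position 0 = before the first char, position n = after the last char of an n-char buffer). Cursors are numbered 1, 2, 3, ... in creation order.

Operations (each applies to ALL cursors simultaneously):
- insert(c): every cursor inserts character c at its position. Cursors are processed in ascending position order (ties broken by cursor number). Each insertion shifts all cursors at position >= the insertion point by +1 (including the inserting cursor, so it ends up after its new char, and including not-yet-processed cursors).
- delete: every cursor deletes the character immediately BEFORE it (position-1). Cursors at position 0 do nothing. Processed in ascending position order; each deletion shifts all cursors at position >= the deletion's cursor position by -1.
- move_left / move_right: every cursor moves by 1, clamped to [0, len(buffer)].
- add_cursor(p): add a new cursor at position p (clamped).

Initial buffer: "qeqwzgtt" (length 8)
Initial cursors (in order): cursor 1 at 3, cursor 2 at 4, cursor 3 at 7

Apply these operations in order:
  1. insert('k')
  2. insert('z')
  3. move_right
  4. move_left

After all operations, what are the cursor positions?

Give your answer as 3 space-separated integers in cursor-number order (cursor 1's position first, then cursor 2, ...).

After op 1 (insert('k')): buffer="qeqkwkzgtkt" (len 11), cursors c1@4 c2@6 c3@10, authorship ...1.2...3.
After op 2 (insert('z')): buffer="qeqkzwkzzgtkzt" (len 14), cursors c1@5 c2@8 c3@13, authorship ...11.22...33.
After op 3 (move_right): buffer="qeqkzwkzzgtkzt" (len 14), cursors c1@6 c2@9 c3@14, authorship ...11.22...33.
After op 4 (move_left): buffer="qeqkzwkzzgtkzt" (len 14), cursors c1@5 c2@8 c3@13, authorship ...11.22...33.

Answer: 5 8 13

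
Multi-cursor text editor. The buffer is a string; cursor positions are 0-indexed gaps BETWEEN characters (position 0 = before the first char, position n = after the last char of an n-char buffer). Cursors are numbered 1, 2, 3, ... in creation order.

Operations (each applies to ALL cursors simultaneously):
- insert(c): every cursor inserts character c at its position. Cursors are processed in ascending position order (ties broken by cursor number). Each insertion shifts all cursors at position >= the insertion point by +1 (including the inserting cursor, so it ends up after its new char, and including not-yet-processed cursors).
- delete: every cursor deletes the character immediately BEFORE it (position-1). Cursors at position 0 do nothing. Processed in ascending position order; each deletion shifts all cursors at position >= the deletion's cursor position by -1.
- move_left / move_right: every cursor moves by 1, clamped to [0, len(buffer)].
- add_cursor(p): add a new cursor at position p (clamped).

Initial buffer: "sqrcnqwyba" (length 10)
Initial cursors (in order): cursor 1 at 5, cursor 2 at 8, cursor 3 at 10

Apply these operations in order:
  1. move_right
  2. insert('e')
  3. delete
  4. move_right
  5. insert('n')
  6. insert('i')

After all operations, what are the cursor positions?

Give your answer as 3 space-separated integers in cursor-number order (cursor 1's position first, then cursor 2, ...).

After op 1 (move_right): buffer="sqrcnqwyba" (len 10), cursors c1@6 c2@9 c3@10, authorship ..........
After op 2 (insert('e')): buffer="sqrcnqewybeae" (len 13), cursors c1@7 c2@11 c3@13, authorship ......1...2.3
After op 3 (delete): buffer="sqrcnqwyba" (len 10), cursors c1@6 c2@9 c3@10, authorship ..........
After op 4 (move_right): buffer="sqrcnqwyba" (len 10), cursors c1@7 c2@10 c3@10, authorship ..........
After op 5 (insert('n')): buffer="sqrcnqwnybann" (len 13), cursors c1@8 c2@13 c3@13, authorship .......1...23
After op 6 (insert('i')): buffer="sqrcnqwniybannii" (len 16), cursors c1@9 c2@16 c3@16, authorship .......11...2323

Answer: 9 16 16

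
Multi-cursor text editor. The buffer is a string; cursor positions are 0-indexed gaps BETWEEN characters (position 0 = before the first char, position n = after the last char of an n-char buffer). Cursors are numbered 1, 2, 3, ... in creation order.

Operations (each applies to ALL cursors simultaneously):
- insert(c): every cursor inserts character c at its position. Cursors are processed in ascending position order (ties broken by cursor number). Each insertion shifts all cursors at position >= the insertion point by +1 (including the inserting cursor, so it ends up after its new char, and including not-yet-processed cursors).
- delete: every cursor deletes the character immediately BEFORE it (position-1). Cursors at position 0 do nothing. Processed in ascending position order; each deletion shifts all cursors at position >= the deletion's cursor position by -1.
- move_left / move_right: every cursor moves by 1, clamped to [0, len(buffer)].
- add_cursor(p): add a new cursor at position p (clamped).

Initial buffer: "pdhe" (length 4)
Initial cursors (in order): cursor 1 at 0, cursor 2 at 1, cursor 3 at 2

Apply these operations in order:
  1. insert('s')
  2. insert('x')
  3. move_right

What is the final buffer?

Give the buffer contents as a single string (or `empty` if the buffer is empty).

Answer: sxpsxdsxhe

Derivation:
After op 1 (insert('s')): buffer="spsdshe" (len 7), cursors c1@1 c2@3 c3@5, authorship 1.2.3..
After op 2 (insert('x')): buffer="sxpsxdsxhe" (len 10), cursors c1@2 c2@5 c3@8, authorship 11.22.33..
After op 3 (move_right): buffer="sxpsxdsxhe" (len 10), cursors c1@3 c2@6 c3@9, authorship 11.22.33..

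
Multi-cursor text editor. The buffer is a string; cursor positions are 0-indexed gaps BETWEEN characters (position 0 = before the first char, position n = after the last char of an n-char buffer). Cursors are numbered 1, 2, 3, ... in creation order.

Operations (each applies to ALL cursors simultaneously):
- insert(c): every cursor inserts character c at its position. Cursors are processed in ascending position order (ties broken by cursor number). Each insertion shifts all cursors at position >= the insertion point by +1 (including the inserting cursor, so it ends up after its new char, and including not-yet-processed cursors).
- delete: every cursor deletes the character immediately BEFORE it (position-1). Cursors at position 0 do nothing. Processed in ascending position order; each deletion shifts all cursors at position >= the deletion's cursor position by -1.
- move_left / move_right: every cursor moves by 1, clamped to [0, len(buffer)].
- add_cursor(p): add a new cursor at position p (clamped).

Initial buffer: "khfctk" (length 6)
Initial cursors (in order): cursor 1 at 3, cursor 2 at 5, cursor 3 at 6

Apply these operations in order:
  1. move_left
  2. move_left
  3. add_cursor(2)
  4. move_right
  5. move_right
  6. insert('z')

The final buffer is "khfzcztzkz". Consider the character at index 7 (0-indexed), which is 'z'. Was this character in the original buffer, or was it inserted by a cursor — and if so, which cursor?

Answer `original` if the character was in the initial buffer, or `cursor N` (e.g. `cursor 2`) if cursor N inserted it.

Answer: cursor 2

Derivation:
After op 1 (move_left): buffer="khfctk" (len 6), cursors c1@2 c2@4 c3@5, authorship ......
After op 2 (move_left): buffer="khfctk" (len 6), cursors c1@1 c2@3 c3@4, authorship ......
After op 3 (add_cursor(2)): buffer="khfctk" (len 6), cursors c1@1 c4@2 c2@3 c3@4, authorship ......
After op 4 (move_right): buffer="khfctk" (len 6), cursors c1@2 c4@3 c2@4 c3@5, authorship ......
After op 5 (move_right): buffer="khfctk" (len 6), cursors c1@3 c4@4 c2@5 c3@6, authorship ......
After op 6 (insert('z')): buffer="khfzcztzkz" (len 10), cursors c1@4 c4@6 c2@8 c3@10, authorship ...1.4.2.3
Authorship (.=original, N=cursor N): . . . 1 . 4 . 2 . 3
Index 7: author = 2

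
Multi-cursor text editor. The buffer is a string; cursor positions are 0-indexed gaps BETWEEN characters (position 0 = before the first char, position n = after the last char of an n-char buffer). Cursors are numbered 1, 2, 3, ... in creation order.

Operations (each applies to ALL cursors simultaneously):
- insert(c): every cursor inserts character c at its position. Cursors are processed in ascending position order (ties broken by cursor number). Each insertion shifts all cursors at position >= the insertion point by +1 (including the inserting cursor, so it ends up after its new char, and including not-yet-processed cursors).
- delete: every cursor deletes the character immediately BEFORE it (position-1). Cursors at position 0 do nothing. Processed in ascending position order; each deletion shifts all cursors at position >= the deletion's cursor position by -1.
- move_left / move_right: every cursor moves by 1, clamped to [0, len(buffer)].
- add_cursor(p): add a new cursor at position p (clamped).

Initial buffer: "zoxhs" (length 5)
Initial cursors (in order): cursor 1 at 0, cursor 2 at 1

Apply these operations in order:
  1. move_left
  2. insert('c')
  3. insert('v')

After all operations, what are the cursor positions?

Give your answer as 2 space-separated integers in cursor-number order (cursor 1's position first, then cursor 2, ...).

Answer: 4 4

Derivation:
After op 1 (move_left): buffer="zoxhs" (len 5), cursors c1@0 c2@0, authorship .....
After op 2 (insert('c')): buffer="cczoxhs" (len 7), cursors c1@2 c2@2, authorship 12.....
After op 3 (insert('v')): buffer="ccvvzoxhs" (len 9), cursors c1@4 c2@4, authorship 1212.....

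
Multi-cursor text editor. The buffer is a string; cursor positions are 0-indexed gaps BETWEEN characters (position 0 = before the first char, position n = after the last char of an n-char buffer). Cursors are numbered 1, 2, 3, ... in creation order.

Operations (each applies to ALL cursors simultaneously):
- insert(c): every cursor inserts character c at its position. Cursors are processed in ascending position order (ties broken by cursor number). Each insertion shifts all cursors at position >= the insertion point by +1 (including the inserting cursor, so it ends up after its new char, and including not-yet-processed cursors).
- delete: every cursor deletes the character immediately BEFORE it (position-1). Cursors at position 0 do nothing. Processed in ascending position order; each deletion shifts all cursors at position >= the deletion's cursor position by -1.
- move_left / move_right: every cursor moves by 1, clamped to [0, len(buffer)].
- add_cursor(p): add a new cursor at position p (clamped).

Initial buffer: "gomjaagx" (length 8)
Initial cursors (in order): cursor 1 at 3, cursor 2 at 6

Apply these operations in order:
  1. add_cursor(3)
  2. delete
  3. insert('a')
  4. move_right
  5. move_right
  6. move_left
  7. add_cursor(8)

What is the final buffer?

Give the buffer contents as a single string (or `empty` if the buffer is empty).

Answer: gaajaagx

Derivation:
After op 1 (add_cursor(3)): buffer="gomjaagx" (len 8), cursors c1@3 c3@3 c2@6, authorship ........
After op 2 (delete): buffer="gjagx" (len 5), cursors c1@1 c3@1 c2@3, authorship .....
After op 3 (insert('a')): buffer="gaajaagx" (len 8), cursors c1@3 c3@3 c2@6, authorship .13..2..
After op 4 (move_right): buffer="gaajaagx" (len 8), cursors c1@4 c3@4 c2@7, authorship .13..2..
After op 5 (move_right): buffer="gaajaagx" (len 8), cursors c1@5 c3@5 c2@8, authorship .13..2..
After op 6 (move_left): buffer="gaajaagx" (len 8), cursors c1@4 c3@4 c2@7, authorship .13..2..
After op 7 (add_cursor(8)): buffer="gaajaagx" (len 8), cursors c1@4 c3@4 c2@7 c4@8, authorship .13..2..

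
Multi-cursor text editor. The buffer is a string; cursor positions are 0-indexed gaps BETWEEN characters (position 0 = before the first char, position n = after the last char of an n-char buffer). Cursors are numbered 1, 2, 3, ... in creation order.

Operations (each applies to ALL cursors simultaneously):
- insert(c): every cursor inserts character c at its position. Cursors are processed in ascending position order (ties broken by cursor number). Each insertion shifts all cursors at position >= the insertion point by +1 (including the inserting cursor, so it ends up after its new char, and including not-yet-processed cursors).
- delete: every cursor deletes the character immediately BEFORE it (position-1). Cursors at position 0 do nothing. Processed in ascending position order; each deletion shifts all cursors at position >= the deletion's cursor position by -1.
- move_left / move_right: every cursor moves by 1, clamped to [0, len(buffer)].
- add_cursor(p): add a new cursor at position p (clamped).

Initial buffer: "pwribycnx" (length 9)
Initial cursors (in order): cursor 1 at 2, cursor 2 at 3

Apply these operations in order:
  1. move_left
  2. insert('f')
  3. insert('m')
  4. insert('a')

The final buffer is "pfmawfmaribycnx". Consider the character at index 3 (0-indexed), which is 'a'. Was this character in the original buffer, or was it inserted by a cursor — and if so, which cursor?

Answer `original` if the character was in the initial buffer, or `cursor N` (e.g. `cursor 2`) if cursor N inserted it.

After op 1 (move_left): buffer="pwribycnx" (len 9), cursors c1@1 c2@2, authorship .........
After op 2 (insert('f')): buffer="pfwfribycnx" (len 11), cursors c1@2 c2@4, authorship .1.2.......
After op 3 (insert('m')): buffer="pfmwfmribycnx" (len 13), cursors c1@3 c2@6, authorship .11.22.......
After op 4 (insert('a')): buffer="pfmawfmaribycnx" (len 15), cursors c1@4 c2@8, authorship .111.222.......
Authorship (.=original, N=cursor N): . 1 1 1 . 2 2 2 . . . . . . .
Index 3: author = 1

Answer: cursor 1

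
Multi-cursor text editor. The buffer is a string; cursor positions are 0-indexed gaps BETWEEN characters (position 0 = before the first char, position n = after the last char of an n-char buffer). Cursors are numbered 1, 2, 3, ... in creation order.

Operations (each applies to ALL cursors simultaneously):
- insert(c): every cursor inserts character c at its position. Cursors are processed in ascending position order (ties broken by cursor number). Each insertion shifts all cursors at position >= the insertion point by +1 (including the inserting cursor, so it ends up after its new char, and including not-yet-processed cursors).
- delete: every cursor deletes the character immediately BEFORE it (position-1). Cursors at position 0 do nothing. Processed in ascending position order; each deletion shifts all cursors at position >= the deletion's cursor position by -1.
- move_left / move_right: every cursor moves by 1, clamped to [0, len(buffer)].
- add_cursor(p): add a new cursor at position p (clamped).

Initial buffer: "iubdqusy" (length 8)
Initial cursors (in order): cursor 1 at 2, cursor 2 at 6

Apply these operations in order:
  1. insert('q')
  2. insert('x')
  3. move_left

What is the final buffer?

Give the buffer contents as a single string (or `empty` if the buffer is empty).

Answer: iuqxbdquqxsy

Derivation:
After op 1 (insert('q')): buffer="iuqbdquqsy" (len 10), cursors c1@3 c2@8, authorship ..1....2..
After op 2 (insert('x')): buffer="iuqxbdquqxsy" (len 12), cursors c1@4 c2@10, authorship ..11....22..
After op 3 (move_left): buffer="iuqxbdquqxsy" (len 12), cursors c1@3 c2@9, authorship ..11....22..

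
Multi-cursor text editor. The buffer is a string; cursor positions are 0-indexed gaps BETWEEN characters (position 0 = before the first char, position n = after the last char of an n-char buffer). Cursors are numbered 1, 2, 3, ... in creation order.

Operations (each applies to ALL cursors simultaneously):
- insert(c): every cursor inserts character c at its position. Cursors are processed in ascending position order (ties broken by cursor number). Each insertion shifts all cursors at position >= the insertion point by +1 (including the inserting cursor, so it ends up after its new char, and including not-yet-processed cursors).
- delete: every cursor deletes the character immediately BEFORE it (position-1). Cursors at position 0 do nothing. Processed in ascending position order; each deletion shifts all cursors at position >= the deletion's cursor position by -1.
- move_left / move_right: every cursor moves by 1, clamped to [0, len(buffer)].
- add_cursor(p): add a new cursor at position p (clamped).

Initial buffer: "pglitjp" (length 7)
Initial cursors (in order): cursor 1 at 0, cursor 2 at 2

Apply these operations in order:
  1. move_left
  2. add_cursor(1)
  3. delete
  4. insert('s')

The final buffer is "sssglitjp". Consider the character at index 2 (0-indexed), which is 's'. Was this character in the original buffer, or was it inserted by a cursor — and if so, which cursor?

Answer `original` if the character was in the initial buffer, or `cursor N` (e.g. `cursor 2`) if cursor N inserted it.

After op 1 (move_left): buffer="pglitjp" (len 7), cursors c1@0 c2@1, authorship .......
After op 2 (add_cursor(1)): buffer="pglitjp" (len 7), cursors c1@0 c2@1 c3@1, authorship .......
After op 3 (delete): buffer="glitjp" (len 6), cursors c1@0 c2@0 c3@0, authorship ......
After op 4 (insert('s')): buffer="sssglitjp" (len 9), cursors c1@3 c2@3 c3@3, authorship 123......
Authorship (.=original, N=cursor N): 1 2 3 . . . . . .
Index 2: author = 3

Answer: cursor 3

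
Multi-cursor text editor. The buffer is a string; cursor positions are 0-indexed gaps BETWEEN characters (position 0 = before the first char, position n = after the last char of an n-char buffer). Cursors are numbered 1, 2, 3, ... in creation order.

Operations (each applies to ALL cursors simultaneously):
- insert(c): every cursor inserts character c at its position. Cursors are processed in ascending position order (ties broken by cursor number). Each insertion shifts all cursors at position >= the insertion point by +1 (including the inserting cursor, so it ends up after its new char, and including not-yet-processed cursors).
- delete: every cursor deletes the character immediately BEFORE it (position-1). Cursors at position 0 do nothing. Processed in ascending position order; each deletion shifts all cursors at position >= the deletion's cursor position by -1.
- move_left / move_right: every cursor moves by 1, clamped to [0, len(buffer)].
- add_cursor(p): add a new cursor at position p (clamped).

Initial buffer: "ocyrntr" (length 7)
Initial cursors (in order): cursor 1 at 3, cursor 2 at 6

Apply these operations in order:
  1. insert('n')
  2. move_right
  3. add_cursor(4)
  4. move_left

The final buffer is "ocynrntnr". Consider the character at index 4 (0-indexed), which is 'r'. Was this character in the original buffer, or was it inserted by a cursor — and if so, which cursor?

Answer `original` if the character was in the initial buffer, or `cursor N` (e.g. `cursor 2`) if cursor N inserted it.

Answer: original

Derivation:
After op 1 (insert('n')): buffer="ocynrntnr" (len 9), cursors c1@4 c2@8, authorship ...1...2.
After op 2 (move_right): buffer="ocynrntnr" (len 9), cursors c1@5 c2@9, authorship ...1...2.
After op 3 (add_cursor(4)): buffer="ocynrntnr" (len 9), cursors c3@4 c1@5 c2@9, authorship ...1...2.
After op 4 (move_left): buffer="ocynrntnr" (len 9), cursors c3@3 c1@4 c2@8, authorship ...1...2.
Authorship (.=original, N=cursor N): . . . 1 . . . 2 .
Index 4: author = original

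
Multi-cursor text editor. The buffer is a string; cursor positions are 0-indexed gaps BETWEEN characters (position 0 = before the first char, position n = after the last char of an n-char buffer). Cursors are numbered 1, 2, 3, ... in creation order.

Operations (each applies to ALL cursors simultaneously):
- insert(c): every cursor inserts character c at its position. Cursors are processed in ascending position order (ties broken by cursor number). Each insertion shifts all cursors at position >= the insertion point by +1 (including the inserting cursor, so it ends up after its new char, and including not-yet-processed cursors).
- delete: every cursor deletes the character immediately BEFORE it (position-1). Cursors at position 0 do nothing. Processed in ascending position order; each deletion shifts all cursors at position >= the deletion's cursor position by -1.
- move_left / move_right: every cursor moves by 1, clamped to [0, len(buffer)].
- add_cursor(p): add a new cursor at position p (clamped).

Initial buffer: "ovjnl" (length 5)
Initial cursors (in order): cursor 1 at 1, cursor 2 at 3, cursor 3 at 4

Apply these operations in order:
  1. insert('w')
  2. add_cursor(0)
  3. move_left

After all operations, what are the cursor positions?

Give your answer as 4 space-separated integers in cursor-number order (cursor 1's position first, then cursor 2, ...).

After op 1 (insert('w')): buffer="owvjwnwl" (len 8), cursors c1@2 c2@5 c3@7, authorship .1..2.3.
After op 2 (add_cursor(0)): buffer="owvjwnwl" (len 8), cursors c4@0 c1@2 c2@5 c3@7, authorship .1..2.3.
After op 3 (move_left): buffer="owvjwnwl" (len 8), cursors c4@0 c1@1 c2@4 c3@6, authorship .1..2.3.

Answer: 1 4 6 0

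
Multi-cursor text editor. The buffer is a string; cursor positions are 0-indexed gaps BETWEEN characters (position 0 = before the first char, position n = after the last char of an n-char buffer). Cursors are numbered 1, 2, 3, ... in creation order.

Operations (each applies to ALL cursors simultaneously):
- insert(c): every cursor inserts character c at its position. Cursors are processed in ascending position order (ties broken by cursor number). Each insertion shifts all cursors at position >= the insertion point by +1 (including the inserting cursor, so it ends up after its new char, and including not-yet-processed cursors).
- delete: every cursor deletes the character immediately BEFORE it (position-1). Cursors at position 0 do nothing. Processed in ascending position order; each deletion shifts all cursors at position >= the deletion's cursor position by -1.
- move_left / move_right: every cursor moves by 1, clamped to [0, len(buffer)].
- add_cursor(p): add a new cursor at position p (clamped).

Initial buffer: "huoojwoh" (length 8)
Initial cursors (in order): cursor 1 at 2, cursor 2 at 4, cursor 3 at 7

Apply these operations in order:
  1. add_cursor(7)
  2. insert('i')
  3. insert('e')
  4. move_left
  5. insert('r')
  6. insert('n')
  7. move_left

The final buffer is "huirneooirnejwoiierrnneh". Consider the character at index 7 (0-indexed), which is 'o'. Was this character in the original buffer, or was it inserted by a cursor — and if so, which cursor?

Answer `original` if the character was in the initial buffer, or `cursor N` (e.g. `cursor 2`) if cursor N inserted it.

Answer: original

Derivation:
After op 1 (add_cursor(7)): buffer="huoojwoh" (len 8), cursors c1@2 c2@4 c3@7 c4@7, authorship ........
After op 2 (insert('i')): buffer="huiooijwoiih" (len 12), cursors c1@3 c2@6 c3@11 c4@11, authorship ..1..2...34.
After op 3 (insert('e')): buffer="huieooiejwoiieeh" (len 16), cursors c1@4 c2@8 c3@15 c4@15, authorship ..11..22...3434.
After op 4 (move_left): buffer="huieooiejwoiieeh" (len 16), cursors c1@3 c2@7 c3@14 c4@14, authorship ..11..22...3434.
After op 5 (insert('r')): buffer="huireooirejwoiierreh" (len 20), cursors c1@4 c2@9 c3@18 c4@18, authorship ..111..222...343344.
After op 6 (insert('n')): buffer="huirneooirnejwoiierrnneh" (len 24), cursors c1@5 c2@11 c3@22 c4@22, authorship ..1111..2222...34334344.
After op 7 (move_left): buffer="huirneooirnejwoiierrnneh" (len 24), cursors c1@4 c2@10 c3@21 c4@21, authorship ..1111..2222...34334344.
Authorship (.=original, N=cursor N): . . 1 1 1 1 . . 2 2 2 2 . . . 3 4 3 3 4 3 4 4 .
Index 7: author = original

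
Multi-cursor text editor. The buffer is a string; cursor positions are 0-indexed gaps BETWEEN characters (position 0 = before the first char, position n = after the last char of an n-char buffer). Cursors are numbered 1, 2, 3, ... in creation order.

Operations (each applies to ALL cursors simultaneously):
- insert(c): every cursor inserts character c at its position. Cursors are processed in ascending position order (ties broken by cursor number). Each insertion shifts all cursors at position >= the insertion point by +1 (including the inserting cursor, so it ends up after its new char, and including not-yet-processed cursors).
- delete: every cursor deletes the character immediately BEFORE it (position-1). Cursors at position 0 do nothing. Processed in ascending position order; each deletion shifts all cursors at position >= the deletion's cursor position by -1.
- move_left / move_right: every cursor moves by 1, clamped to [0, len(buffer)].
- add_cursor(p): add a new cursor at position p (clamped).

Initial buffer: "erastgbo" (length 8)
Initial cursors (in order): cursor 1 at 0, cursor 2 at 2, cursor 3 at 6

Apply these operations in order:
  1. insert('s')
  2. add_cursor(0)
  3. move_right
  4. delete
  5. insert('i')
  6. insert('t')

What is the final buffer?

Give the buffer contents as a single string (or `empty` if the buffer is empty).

Answer: iittrsitstgsito

Derivation:
After op 1 (insert('s')): buffer="sersastgsbo" (len 11), cursors c1@1 c2@4 c3@9, authorship 1..2....3..
After op 2 (add_cursor(0)): buffer="sersastgsbo" (len 11), cursors c4@0 c1@1 c2@4 c3@9, authorship 1..2....3..
After op 3 (move_right): buffer="sersastgsbo" (len 11), cursors c4@1 c1@2 c2@5 c3@10, authorship 1..2....3..
After op 4 (delete): buffer="rsstgso" (len 7), cursors c1@0 c4@0 c2@2 c3@6, authorship .2...3.
After op 5 (insert('i')): buffer="iirsistgsio" (len 11), cursors c1@2 c4@2 c2@5 c3@10, authorship 14.22...33.
After op 6 (insert('t')): buffer="iittrsitstgsito" (len 15), cursors c1@4 c4@4 c2@8 c3@14, authorship 1414.222...333.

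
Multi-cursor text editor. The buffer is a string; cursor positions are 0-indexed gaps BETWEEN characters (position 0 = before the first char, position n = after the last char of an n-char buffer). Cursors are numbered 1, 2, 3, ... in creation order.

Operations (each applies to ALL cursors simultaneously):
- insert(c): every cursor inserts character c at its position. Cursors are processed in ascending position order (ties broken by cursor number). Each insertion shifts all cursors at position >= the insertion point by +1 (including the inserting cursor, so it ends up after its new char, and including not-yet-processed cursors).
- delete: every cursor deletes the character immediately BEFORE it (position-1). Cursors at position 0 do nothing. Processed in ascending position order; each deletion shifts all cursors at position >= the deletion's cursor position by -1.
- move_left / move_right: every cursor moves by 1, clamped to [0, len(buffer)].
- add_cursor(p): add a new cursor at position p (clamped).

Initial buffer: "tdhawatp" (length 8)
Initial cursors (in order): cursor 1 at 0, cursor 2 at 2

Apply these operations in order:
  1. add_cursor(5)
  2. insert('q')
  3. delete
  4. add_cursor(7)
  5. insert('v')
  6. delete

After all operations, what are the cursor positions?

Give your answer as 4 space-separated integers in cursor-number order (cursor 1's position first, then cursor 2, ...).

Answer: 0 2 5 7

Derivation:
After op 1 (add_cursor(5)): buffer="tdhawatp" (len 8), cursors c1@0 c2@2 c3@5, authorship ........
After op 2 (insert('q')): buffer="qtdqhawqatp" (len 11), cursors c1@1 c2@4 c3@8, authorship 1..2...3...
After op 3 (delete): buffer="tdhawatp" (len 8), cursors c1@0 c2@2 c3@5, authorship ........
After op 4 (add_cursor(7)): buffer="tdhawatp" (len 8), cursors c1@0 c2@2 c3@5 c4@7, authorship ........
After op 5 (insert('v')): buffer="vtdvhawvatvp" (len 12), cursors c1@1 c2@4 c3@8 c4@11, authorship 1..2...3..4.
After op 6 (delete): buffer="tdhawatp" (len 8), cursors c1@0 c2@2 c3@5 c4@7, authorship ........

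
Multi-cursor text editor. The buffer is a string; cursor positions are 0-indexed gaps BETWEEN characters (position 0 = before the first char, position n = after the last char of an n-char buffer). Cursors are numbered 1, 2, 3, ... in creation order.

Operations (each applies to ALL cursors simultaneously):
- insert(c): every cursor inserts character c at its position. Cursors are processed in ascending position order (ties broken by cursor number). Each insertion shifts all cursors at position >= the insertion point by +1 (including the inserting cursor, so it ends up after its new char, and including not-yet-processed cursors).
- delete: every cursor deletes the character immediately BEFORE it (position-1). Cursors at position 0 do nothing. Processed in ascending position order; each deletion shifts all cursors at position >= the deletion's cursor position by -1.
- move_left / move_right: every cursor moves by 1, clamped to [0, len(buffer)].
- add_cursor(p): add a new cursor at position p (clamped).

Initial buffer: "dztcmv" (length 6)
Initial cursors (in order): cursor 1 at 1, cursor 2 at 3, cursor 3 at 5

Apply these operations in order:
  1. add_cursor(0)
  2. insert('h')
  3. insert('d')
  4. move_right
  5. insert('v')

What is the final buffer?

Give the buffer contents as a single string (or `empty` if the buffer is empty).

After op 1 (add_cursor(0)): buffer="dztcmv" (len 6), cursors c4@0 c1@1 c2@3 c3@5, authorship ......
After op 2 (insert('h')): buffer="hdhzthcmhv" (len 10), cursors c4@1 c1@3 c2@6 c3@9, authorship 4.1..2..3.
After op 3 (insert('d')): buffer="hddhdzthdcmhdv" (len 14), cursors c4@2 c1@5 c2@9 c3@13, authorship 44.11..22..33.
After op 4 (move_right): buffer="hddhdzthdcmhdv" (len 14), cursors c4@3 c1@6 c2@10 c3@14, authorship 44.11..22..33.
After op 5 (insert('v')): buffer="hddvhdzvthdcvmhdvv" (len 18), cursors c4@4 c1@8 c2@13 c3@18, authorship 44.411.1.22.2.33.3

Answer: hddvhdzvthdcvmhdvv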